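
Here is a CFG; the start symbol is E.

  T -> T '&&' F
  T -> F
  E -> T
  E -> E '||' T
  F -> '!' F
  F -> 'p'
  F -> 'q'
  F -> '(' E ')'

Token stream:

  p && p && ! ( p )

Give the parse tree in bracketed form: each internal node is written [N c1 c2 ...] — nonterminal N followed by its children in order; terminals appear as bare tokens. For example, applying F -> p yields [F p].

[E [T [T [T [F p]] && [F p]] && [F ! [F ( [E [T [F p]]] )]]]]

E
T
T && F
T && F && F
F && F && F
p && F && F
p && p && F
p && p && ! F
p && p && ! ( E )
p && p && ! ( T )
p && p && ! ( F )
p && p && ! ( p )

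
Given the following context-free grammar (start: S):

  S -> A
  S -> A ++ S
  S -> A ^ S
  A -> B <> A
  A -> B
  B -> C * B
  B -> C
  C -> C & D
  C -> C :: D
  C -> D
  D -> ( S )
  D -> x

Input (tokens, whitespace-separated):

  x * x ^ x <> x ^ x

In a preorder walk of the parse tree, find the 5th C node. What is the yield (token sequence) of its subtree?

[S [A [B [C [D x]] * [B [C [D x]]]]] ^ [S [A [B [C [D x]]] <> [A [B [C [D x]]]]] ^ [S [A [B [C [D x]]]]]]]

x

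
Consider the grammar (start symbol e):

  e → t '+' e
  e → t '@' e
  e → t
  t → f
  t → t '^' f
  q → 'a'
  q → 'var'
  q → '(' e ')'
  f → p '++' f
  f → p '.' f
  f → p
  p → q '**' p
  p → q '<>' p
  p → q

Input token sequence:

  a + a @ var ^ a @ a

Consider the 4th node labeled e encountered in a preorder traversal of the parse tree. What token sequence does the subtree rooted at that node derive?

a

[e [t [f [p [q a]]]] + [e [t [f [p [q a]]]] @ [e [t [t [f [p [q var]]]] ^ [f [p [q a]]]] @ [e [t [f [p [q a]]]]]]]]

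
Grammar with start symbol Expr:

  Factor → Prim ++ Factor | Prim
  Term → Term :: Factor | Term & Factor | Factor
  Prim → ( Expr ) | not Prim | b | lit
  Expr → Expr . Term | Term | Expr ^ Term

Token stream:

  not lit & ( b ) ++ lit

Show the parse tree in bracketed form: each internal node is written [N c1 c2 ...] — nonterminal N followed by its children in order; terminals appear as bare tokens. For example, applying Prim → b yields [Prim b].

[Expr [Term [Term [Factor [Prim not [Prim lit]]]] & [Factor [Prim ( [Expr [Term [Factor [Prim b]]]] )] ++ [Factor [Prim lit]]]]]

Expr
Term
Term & Factor
Factor & Factor
Prim & Factor
not Prim & Factor
not lit & Factor
not lit & Prim ++ Factor
not lit & ( Expr ) ++ Factor
not lit & ( Term ) ++ Factor
not lit & ( Factor ) ++ Factor
not lit & ( Prim ) ++ Factor
not lit & ( b ) ++ Factor
not lit & ( b ) ++ Prim
not lit & ( b ) ++ lit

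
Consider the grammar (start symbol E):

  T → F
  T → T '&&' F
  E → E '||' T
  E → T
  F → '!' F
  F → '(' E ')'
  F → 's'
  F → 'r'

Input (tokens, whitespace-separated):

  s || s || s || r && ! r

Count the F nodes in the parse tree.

6

[E [E [E [E [T [F s]]] || [T [F s]]] || [T [F s]]] || [T [T [F r]] && [F ! [F r]]]]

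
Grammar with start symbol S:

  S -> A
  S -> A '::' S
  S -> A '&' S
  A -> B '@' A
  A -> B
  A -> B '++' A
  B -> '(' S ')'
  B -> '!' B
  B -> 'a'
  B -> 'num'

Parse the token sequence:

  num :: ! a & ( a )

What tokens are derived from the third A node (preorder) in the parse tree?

( a )

[S [A [B num]] :: [S [A [B ! [B a]]] & [S [A [B ( [S [A [B a]]] )]]]]]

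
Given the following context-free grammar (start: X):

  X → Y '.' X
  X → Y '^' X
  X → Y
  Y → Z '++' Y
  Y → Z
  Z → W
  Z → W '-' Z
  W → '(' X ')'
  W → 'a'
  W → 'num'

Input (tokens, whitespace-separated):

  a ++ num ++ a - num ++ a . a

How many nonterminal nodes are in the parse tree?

[X [Y [Z [W a]] ++ [Y [Z [W num]] ++ [Y [Z [W a] - [Z [W num]]] ++ [Y [Z [W a]]]]]] . [X [Y [Z [W a]]]]]

19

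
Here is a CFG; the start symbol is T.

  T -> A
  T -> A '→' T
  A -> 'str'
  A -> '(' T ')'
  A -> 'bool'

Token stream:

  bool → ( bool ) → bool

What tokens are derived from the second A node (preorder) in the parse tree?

( bool )

[T [A bool] → [T [A ( [T [A bool]] )] → [T [A bool]]]]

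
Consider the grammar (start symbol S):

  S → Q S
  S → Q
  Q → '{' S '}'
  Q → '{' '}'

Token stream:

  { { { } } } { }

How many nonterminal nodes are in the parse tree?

8

[S [Q { [S [Q { [S [Q { }]] }]] }] [S [Q { }]]]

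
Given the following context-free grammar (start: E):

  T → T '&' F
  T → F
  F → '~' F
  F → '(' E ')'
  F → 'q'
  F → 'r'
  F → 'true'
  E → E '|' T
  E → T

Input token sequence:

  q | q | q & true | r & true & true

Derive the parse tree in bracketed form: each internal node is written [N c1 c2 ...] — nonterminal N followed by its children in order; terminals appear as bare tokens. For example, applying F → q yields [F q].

[E [E [E [E [T [F q]]] | [T [F q]]] | [T [T [F q]] & [F true]]] | [T [T [T [F r]] & [F true]] & [F true]]]

E
E | T
E | T | T
E | T | T | T
T | T | T | T
F | T | T | T
q | T | T | T
q | F | T | T
q | q | T | T
q | q | T & F | T
q | q | F & F | T
q | q | q & F | T
q | q | q & true | T
q | q | q & true | T & F
q | q | q & true | T & F & F
q | q | q & true | F & F & F
q | q | q & true | r & F & F
q | q | q & true | r & true & F
q | q | q & true | r & true & true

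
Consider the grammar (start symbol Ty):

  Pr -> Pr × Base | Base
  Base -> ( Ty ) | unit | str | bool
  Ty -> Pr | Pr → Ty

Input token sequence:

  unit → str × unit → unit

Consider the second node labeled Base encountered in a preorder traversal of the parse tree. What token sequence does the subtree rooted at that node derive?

str

[Ty [Pr [Base unit]] → [Ty [Pr [Pr [Base str]] × [Base unit]] → [Ty [Pr [Base unit]]]]]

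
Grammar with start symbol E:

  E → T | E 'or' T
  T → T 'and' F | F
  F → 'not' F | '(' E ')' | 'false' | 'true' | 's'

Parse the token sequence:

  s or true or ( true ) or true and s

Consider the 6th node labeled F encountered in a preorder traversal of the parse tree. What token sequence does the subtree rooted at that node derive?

[E [E [E [E [T [F s]]] or [T [F true]]] or [T [F ( [E [T [F true]]] )]]] or [T [T [F true]] and [F s]]]

s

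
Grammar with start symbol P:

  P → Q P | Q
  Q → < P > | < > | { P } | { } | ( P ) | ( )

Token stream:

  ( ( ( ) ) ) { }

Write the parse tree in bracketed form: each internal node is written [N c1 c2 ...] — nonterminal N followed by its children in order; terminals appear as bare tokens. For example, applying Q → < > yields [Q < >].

[P [Q ( [P [Q ( [P [Q ( )]] )]] )] [P [Q { }]]]

P
Q P
( P ) P
( Q ) P
( ( P ) ) P
( ( Q ) ) P
( ( ( ) ) ) P
( ( ( ) ) ) Q
( ( ( ) ) ) { }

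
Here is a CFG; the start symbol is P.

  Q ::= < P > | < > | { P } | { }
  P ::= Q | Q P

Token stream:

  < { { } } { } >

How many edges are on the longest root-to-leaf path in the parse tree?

6

[P [Q < [P [Q { [P [Q { }]] }] [P [Q { }]]] >]]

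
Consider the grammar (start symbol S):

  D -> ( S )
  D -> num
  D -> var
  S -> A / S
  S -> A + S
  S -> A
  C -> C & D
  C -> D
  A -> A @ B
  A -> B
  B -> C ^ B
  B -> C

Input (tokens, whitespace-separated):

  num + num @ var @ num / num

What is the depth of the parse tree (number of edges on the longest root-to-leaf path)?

8

[S [A [B [C [D num]]]] + [S [A [A [A [B [C [D num]]]] @ [B [C [D var]]]] @ [B [C [D num]]]] / [S [A [B [C [D num]]]]]]]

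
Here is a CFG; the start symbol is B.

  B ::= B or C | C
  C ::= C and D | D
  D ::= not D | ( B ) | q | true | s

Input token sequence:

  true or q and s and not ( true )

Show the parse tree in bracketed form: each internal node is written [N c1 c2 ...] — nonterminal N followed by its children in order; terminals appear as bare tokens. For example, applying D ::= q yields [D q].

[B [B [C [D true]]] or [C [C [C [D q]] and [D s]] and [D not [D ( [B [C [D true]]] )]]]]

B
B or C
C or C
D or C
true or C
true or C and D
true or C and D and D
true or D and D and D
true or q and D and D
true or q and s and D
true or q and s and not D
true or q and s and not ( B )
true or q and s and not ( C )
true or q and s and not ( D )
true or q and s and not ( true )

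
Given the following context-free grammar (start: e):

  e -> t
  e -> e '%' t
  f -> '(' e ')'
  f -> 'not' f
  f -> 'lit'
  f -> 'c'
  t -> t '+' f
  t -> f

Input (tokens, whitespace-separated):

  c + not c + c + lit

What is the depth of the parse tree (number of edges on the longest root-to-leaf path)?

6

[e [t [t [t [t [f c]] + [f not [f c]]] + [f c]] + [f lit]]]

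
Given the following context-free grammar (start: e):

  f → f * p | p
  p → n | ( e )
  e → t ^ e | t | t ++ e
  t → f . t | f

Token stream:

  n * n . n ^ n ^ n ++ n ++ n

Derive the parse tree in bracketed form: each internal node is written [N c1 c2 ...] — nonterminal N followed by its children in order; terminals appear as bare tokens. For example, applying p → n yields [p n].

[e [t [f [f [p n]] * [p n]] . [t [f [p n]]]] ^ [e [t [f [p n]]] ^ [e [t [f [p n]]] ++ [e [t [f [p n]]] ++ [e [t [f [p n]]]]]]]]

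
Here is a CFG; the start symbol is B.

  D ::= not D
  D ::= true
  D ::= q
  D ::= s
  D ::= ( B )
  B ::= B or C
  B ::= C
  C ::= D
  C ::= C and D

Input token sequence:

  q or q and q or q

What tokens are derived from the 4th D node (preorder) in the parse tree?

q

[B [B [B [C [D q]]] or [C [C [D q]] and [D q]]] or [C [D q]]]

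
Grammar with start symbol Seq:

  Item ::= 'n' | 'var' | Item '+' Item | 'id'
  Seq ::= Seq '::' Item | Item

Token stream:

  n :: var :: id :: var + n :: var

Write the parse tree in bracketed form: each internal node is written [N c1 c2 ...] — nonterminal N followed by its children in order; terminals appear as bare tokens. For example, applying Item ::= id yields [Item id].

[Seq [Seq [Seq [Seq [Seq [Item n]] :: [Item var]] :: [Item id]] :: [Item [Item var] + [Item n]]] :: [Item var]]

Seq
Seq :: Item
Seq :: Item :: Item
Seq :: Item :: Item :: Item
Seq :: Item :: Item :: Item :: Item
Item :: Item :: Item :: Item :: Item
n :: Item :: Item :: Item :: Item
n :: var :: Item :: Item :: Item
n :: var :: id :: Item :: Item
n :: var :: id :: Item + Item :: Item
n :: var :: id :: var + Item :: Item
n :: var :: id :: var + n :: Item
n :: var :: id :: var + n :: var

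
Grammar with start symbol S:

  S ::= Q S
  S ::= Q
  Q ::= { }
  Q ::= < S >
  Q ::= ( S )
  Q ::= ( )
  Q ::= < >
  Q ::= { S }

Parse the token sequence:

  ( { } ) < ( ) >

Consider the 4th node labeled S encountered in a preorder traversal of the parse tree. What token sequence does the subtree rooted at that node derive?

[S [Q ( [S [Q { }]] )] [S [Q < [S [Q ( )]] >]]]

( )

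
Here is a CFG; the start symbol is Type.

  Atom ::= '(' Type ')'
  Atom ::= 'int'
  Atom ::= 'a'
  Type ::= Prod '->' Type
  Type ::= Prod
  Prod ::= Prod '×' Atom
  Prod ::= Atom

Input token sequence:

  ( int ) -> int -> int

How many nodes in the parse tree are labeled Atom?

4

[Type [Prod [Atom ( [Type [Prod [Atom int]]] )]] -> [Type [Prod [Atom int]] -> [Type [Prod [Atom int]]]]]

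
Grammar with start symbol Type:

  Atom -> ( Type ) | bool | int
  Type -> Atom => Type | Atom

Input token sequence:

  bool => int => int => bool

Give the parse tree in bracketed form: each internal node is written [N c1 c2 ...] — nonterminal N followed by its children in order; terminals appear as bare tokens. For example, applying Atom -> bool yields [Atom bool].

[Type [Atom bool] => [Type [Atom int] => [Type [Atom int] => [Type [Atom bool]]]]]

Type
Atom => Type
bool => Type
bool => Atom => Type
bool => int => Type
bool => int => Atom => Type
bool => int => int => Type
bool => int => int => Atom
bool => int => int => bool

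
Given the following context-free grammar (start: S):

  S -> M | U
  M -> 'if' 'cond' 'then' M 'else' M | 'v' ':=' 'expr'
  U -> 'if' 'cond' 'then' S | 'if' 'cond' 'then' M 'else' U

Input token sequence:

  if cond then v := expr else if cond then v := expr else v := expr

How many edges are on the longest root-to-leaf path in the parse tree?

4

[S [M if cond then [M v := expr] else [M if cond then [M v := expr] else [M v := expr]]]]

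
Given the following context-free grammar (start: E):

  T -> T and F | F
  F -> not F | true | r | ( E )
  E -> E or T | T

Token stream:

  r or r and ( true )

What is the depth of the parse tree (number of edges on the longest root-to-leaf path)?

6

[E [E [T [F r]]] or [T [T [F r]] and [F ( [E [T [F true]]] )]]]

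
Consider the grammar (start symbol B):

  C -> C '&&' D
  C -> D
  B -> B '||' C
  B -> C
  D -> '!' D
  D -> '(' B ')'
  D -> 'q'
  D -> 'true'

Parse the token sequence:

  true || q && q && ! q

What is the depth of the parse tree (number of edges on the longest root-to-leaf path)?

5

[B [B [C [D true]]] || [C [C [C [D q]] && [D q]] && [D ! [D q]]]]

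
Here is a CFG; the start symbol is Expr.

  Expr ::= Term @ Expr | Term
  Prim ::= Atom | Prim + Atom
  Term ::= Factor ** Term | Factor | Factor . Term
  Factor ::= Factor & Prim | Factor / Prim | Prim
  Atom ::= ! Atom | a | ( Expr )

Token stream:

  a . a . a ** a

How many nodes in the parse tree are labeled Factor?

4

[Expr [Term [Factor [Prim [Atom a]]] . [Term [Factor [Prim [Atom a]]] . [Term [Factor [Prim [Atom a]]] ** [Term [Factor [Prim [Atom a]]]]]]]]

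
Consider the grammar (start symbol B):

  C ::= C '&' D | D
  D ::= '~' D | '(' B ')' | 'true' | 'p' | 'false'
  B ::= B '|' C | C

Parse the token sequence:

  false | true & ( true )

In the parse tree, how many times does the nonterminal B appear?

[B [B [C [D false]]] | [C [C [D true]] & [D ( [B [C [D true]]] )]]]

3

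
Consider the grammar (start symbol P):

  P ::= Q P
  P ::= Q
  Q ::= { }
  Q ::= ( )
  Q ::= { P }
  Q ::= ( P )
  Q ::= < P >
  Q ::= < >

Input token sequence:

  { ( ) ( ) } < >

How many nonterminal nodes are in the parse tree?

8

[P [Q { [P [Q ( )] [P [Q ( )]]] }] [P [Q < >]]]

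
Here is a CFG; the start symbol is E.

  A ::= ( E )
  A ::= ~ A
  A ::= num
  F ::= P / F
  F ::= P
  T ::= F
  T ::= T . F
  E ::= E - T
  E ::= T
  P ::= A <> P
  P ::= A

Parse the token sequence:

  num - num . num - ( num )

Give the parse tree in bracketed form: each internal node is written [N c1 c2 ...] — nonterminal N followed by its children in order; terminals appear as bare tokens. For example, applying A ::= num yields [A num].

[E [E [E [T [F [P [A num]]]]] - [T [T [F [P [A num]]]] . [F [P [A num]]]]] - [T [F [P [A ( [E [T [F [P [A num]]]]] )]]]]]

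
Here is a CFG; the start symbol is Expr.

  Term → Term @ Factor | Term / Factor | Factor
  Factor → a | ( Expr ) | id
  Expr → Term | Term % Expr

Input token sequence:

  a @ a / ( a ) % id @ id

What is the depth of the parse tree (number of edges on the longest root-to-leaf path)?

[Expr [Term [Term [Term [Factor a]] @ [Factor a]] / [Factor ( [Expr [Term [Factor a]]] )]] % [Expr [Term [Term [Factor id]] @ [Factor id]]]]

6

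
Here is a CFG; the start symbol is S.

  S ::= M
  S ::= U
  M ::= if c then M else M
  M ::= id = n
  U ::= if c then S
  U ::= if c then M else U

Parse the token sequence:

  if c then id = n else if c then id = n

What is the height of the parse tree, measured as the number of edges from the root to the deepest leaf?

5

[S [U if c then [M id = n] else [U if c then [S [M id = n]]]]]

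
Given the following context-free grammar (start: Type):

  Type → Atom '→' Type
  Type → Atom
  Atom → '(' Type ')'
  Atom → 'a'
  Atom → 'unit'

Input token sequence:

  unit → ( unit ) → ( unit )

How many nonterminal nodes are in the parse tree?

[Type [Atom unit] → [Type [Atom ( [Type [Atom unit]] )] → [Type [Atom ( [Type [Atom unit]] )]]]]

10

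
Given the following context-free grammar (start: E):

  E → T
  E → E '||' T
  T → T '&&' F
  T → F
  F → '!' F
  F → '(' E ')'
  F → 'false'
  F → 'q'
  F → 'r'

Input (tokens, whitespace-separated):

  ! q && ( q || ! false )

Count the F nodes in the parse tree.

[E [T [T [F ! [F q]]] && [F ( [E [E [T [F q]]] || [T [F ! [F false]]]] )]]]

6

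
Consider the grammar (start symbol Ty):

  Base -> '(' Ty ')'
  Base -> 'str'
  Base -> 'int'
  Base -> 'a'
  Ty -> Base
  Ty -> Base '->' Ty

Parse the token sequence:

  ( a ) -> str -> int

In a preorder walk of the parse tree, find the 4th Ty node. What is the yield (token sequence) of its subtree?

int

[Ty [Base ( [Ty [Base a]] )] -> [Ty [Base str] -> [Ty [Base int]]]]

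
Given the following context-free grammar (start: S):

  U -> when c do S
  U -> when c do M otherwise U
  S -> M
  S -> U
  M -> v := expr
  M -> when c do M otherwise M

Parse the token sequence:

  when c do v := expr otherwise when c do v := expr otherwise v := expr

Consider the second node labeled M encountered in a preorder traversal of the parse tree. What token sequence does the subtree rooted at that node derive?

v := expr

[S [M when c do [M v := expr] otherwise [M when c do [M v := expr] otherwise [M v := expr]]]]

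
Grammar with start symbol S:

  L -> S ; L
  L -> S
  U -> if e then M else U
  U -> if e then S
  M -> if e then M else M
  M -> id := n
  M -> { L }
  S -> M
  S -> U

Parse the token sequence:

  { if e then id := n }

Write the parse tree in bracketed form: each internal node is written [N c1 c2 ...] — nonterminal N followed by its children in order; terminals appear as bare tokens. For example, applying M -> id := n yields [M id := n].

[S [M { [L [S [U if e then [S [M id := n]]]]] }]]

S
M
{ L }
{ S }
{ U }
{ if e then S }
{ if e then M }
{ if e then id := n }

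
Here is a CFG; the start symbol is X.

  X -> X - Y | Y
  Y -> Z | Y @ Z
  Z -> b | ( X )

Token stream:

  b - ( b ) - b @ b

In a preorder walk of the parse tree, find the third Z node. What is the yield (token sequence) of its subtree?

[X [X [X [Y [Z b]]] - [Y [Z ( [X [Y [Z b]]] )]]] - [Y [Y [Z b]] @ [Z b]]]

b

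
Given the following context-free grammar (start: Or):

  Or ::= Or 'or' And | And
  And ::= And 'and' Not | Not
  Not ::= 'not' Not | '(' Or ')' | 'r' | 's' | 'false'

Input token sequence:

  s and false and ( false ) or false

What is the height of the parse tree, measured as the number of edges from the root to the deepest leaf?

[Or [Or [And [And [And [Not s]] and [Not false]] and [Not ( [Or [And [Not false]]] )]]] or [And [Not false]]]

7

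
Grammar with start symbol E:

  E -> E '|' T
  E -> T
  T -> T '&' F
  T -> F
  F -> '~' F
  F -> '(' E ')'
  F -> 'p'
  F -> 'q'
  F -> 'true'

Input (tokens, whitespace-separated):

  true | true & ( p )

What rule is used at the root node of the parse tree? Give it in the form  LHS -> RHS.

[E [E [T [F true]]] | [T [T [F true]] & [F ( [E [T [F p]]] )]]]

E -> E '|' T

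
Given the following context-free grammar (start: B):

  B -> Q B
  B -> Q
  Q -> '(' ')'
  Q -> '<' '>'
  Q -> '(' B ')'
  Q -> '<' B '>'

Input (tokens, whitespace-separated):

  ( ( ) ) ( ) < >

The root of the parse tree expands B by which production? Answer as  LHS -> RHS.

[B [Q ( [B [Q ( )]] )] [B [Q ( )] [B [Q < >]]]]

B -> Q B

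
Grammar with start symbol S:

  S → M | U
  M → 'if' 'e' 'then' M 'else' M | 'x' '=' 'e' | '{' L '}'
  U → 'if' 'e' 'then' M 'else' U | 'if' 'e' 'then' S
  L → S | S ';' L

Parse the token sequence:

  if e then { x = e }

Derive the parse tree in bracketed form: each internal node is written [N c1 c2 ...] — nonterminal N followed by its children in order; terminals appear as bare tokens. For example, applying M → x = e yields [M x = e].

[S [U if e then [S [M { [L [S [M x = e]]] }]]]]

S
U
if e then S
if e then M
if e then { L }
if e then { S }
if e then { M }
if e then { x = e }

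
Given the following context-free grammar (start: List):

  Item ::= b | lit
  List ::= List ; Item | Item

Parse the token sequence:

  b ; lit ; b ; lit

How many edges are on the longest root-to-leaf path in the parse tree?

[List [List [List [List [Item b]] ; [Item lit]] ; [Item b]] ; [Item lit]]

5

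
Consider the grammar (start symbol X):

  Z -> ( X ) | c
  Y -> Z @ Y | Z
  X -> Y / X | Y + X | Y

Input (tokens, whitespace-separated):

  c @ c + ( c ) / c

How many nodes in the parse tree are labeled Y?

[X [Y [Z c] @ [Y [Z c]]] + [X [Y [Z ( [X [Y [Z c]]] )]] / [X [Y [Z c]]]]]

5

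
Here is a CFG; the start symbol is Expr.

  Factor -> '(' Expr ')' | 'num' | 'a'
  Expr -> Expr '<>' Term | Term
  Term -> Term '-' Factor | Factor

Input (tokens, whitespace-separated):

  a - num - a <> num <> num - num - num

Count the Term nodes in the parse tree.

7

[Expr [Expr [Expr [Term [Term [Term [Factor a]] - [Factor num]] - [Factor a]]] <> [Term [Factor num]]] <> [Term [Term [Term [Factor num]] - [Factor num]] - [Factor num]]]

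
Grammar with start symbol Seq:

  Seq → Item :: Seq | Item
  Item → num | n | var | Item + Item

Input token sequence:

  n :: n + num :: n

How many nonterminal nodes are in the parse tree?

[Seq [Item n] :: [Seq [Item [Item n] + [Item num]] :: [Seq [Item n]]]]

8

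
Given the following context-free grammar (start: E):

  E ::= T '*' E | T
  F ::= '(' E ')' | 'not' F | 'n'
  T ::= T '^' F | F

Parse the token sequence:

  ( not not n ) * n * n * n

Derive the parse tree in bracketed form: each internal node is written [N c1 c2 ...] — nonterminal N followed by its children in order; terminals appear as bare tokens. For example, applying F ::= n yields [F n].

[E [T [F ( [E [T [F not [F not [F n]]]]] )]] * [E [T [F n]] * [E [T [F n]] * [E [T [F n]]]]]]

E
T * E
F * E
( E ) * E
( T ) * E
( F ) * E
( not F ) * E
( not not F ) * E
( not not n ) * E
( not not n ) * T * E
( not not n ) * F * E
( not not n ) * n * E
( not not n ) * n * T * E
( not not n ) * n * F * E
( not not n ) * n * n * E
( not not n ) * n * n * T
( not not n ) * n * n * F
( not not n ) * n * n * n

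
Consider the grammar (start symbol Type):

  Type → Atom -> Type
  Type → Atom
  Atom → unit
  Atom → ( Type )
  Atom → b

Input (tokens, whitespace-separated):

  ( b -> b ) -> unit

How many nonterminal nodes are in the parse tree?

8

[Type [Atom ( [Type [Atom b] -> [Type [Atom b]]] )] -> [Type [Atom unit]]]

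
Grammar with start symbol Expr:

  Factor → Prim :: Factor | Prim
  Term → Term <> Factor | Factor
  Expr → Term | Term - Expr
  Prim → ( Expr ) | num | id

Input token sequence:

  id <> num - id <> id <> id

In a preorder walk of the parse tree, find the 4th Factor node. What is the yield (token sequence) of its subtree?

[Expr [Term [Term [Factor [Prim id]]] <> [Factor [Prim num]]] - [Expr [Term [Term [Term [Factor [Prim id]]] <> [Factor [Prim id]]] <> [Factor [Prim id]]]]]

id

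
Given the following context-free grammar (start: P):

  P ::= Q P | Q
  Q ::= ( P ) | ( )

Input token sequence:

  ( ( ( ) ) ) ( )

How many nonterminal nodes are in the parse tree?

[P [Q ( [P [Q ( [P [Q ( )]] )]] )] [P [Q ( )]]]

8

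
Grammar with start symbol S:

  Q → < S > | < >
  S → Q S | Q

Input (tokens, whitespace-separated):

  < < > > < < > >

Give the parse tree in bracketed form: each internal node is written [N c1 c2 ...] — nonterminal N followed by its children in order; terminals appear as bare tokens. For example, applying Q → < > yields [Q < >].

S
Q S
< S > S
< Q > S
< < > > S
< < > > Q
< < > > < S >
< < > > < Q >
< < > > < < > >

[S [Q < [S [Q < >]] >] [S [Q < [S [Q < >]] >]]]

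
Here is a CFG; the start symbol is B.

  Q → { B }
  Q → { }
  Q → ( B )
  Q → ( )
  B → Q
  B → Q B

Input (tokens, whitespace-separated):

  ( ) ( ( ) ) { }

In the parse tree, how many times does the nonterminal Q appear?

[B [Q ( )] [B [Q ( [B [Q ( )]] )] [B [Q { }]]]]

4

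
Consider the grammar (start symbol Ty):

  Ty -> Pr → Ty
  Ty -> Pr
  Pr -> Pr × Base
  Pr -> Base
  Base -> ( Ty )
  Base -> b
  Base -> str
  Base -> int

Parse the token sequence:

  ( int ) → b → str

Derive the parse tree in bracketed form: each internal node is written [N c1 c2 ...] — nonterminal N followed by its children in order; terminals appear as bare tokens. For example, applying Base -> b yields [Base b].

Ty
Pr → Ty
Base → Ty
( Ty ) → Ty
( Pr ) → Ty
( Base ) → Ty
( int ) → Ty
( int ) → Pr → Ty
( int ) → Base → Ty
( int ) → b → Ty
( int ) → b → Pr
( int ) → b → Base
( int ) → b → str

[Ty [Pr [Base ( [Ty [Pr [Base int]]] )]] → [Ty [Pr [Base b]] → [Ty [Pr [Base str]]]]]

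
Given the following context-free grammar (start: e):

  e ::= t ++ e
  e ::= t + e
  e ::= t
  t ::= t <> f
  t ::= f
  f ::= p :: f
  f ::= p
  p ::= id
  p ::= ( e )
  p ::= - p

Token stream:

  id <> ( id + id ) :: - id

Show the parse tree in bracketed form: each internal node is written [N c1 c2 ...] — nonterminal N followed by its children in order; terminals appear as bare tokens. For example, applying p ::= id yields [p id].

e
t
t <> f
f <> f
p <> f
id <> f
id <> p :: f
id <> ( e ) :: f
id <> ( t + e ) :: f
id <> ( f + e ) :: f
id <> ( p + e ) :: f
id <> ( id + e ) :: f
id <> ( id + t ) :: f
id <> ( id + f ) :: f
id <> ( id + p ) :: f
id <> ( id + id ) :: f
id <> ( id + id ) :: p
id <> ( id + id ) :: - p
id <> ( id + id ) :: - id

[e [t [t [f [p id]]] <> [f [p ( [e [t [f [p id]]] + [e [t [f [p id]]]]] )] :: [f [p - [p id]]]]]]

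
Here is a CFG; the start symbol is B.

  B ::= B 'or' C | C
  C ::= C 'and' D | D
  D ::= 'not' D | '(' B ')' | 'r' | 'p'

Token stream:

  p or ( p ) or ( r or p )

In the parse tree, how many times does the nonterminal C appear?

6

[B [B [B [C [D p]]] or [C [D ( [B [C [D p]]] )]]] or [C [D ( [B [B [C [D r]]] or [C [D p]]] )]]]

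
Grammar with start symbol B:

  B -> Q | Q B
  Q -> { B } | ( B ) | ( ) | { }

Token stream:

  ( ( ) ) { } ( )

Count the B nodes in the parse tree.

[B [Q ( [B [Q ( )]] )] [B [Q { }] [B [Q ( )]]]]

4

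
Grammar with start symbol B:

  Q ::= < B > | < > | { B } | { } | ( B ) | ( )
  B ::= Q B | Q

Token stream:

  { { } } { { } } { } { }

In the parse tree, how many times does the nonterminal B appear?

[B [Q { [B [Q { }]] }] [B [Q { [B [Q { }]] }] [B [Q { }] [B [Q { }]]]]]

6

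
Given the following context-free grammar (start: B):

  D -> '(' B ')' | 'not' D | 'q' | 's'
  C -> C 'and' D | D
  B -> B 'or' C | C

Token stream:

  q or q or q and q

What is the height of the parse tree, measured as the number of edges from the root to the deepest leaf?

5

[B [B [B [C [D q]]] or [C [D q]]] or [C [C [D q]] and [D q]]]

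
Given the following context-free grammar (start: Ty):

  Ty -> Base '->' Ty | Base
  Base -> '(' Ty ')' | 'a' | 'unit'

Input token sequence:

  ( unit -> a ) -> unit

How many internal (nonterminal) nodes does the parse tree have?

8

[Ty [Base ( [Ty [Base unit] -> [Ty [Base a]]] )] -> [Ty [Base unit]]]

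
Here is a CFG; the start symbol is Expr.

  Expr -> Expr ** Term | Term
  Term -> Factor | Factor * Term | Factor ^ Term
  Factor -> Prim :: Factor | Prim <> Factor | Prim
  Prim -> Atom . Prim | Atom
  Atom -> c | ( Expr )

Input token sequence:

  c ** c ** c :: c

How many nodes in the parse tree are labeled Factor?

4

[Expr [Expr [Expr [Term [Factor [Prim [Atom c]]]]] ** [Term [Factor [Prim [Atom c]]]]] ** [Term [Factor [Prim [Atom c]] :: [Factor [Prim [Atom c]]]]]]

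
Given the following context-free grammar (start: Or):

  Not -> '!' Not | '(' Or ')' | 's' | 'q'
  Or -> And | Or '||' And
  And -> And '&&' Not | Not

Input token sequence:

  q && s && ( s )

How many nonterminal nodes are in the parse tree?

[Or [And [And [And [Not q]] && [Not s]] && [Not ( [Or [And [Not s]]] )]]]

10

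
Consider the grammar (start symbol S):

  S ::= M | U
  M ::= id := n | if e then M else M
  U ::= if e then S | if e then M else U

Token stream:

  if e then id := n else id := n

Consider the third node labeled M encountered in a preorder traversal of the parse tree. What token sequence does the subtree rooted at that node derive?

[S [M if e then [M id := n] else [M id := n]]]

id := n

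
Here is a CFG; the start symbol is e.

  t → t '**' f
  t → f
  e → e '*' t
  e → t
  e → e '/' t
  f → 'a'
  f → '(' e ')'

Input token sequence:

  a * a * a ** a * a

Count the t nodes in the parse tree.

[e [e [e [e [t [f a]]] * [t [f a]]] * [t [t [f a]] ** [f a]]] * [t [f a]]]

5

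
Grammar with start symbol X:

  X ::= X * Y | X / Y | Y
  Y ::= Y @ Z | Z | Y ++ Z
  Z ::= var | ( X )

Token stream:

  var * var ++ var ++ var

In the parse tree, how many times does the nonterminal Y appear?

[X [X [Y [Z var]]] * [Y [Y [Y [Z var]] ++ [Z var]] ++ [Z var]]]

4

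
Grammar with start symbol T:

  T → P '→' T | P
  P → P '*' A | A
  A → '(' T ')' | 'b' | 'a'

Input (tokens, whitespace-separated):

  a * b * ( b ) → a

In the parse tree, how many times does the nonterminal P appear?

[T [P [P [P [A a]] * [A b]] * [A ( [T [P [A b]]] )]] → [T [P [A a]]]]

5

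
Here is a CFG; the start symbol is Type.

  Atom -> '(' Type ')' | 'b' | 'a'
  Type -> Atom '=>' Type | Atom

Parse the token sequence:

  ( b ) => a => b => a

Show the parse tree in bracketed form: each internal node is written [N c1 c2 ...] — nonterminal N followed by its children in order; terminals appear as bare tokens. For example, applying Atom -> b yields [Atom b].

[Type [Atom ( [Type [Atom b]] )] => [Type [Atom a] => [Type [Atom b] => [Type [Atom a]]]]]

Type
Atom => Type
( Type ) => Type
( Atom ) => Type
( b ) => Type
( b ) => Atom => Type
( b ) => a => Type
( b ) => a => Atom => Type
( b ) => a => b => Type
( b ) => a => b => Atom
( b ) => a => b => a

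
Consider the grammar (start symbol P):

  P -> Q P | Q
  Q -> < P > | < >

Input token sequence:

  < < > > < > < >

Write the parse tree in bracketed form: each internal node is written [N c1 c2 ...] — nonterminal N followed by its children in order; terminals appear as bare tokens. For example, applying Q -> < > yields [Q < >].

[P [Q < [P [Q < >]] >] [P [Q < >] [P [Q < >]]]]

P
Q P
< P > P
< Q > P
< < > > P
< < > > Q P
< < > > < > P
< < > > < > Q
< < > > < > < >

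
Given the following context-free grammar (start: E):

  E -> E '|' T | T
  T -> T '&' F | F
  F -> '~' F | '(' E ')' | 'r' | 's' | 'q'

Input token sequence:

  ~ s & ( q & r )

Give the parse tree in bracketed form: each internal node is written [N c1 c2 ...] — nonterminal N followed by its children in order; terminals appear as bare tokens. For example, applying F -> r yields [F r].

[E [T [T [F ~ [F s]]] & [F ( [E [T [T [F q]] & [F r]]] )]]]

E
T
T & F
F & F
~ F & F
~ s & F
~ s & ( E )
~ s & ( T )
~ s & ( T & F )
~ s & ( F & F )
~ s & ( q & F )
~ s & ( q & r )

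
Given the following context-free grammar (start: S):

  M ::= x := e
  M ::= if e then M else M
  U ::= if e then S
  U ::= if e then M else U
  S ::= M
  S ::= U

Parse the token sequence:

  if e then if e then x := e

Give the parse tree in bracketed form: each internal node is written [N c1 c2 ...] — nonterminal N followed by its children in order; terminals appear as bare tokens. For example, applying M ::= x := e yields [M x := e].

[S [U if e then [S [U if e then [S [M x := e]]]]]]

S
U
if e then S
if e then U
if e then if e then S
if e then if e then M
if e then if e then x := e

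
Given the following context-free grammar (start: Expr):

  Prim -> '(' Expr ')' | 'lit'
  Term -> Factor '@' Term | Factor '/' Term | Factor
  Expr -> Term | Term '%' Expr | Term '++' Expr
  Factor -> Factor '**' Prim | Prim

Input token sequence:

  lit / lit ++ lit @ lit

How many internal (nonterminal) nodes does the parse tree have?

[Expr [Term [Factor [Prim lit]] / [Term [Factor [Prim lit]]]] ++ [Expr [Term [Factor [Prim lit]] @ [Term [Factor [Prim lit]]]]]]

14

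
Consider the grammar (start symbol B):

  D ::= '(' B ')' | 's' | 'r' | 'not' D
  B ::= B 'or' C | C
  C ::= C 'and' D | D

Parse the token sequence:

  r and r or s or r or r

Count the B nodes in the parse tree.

[B [B [B [B [C [C [D r]] and [D r]]] or [C [D s]]] or [C [D r]]] or [C [D r]]]

4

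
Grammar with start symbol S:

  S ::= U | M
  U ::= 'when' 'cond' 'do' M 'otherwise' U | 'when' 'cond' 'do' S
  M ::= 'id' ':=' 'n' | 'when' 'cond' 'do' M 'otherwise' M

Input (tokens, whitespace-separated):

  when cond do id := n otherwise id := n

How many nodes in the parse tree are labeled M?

3

[S [M when cond do [M id := n] otherwise [M id := n]]]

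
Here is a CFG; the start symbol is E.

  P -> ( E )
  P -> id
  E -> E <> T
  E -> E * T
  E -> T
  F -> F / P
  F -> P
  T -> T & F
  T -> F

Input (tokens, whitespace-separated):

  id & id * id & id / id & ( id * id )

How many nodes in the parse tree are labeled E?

4

[E [E [T [T [F [P id]]] & [F [P id]]]] * [T [T [T [F [P id]]] & [F [F [P id]] / [P id]]] & [F [P ( [E [E [T [F [P id]]]] * [T [F [P id]]]] )]]]]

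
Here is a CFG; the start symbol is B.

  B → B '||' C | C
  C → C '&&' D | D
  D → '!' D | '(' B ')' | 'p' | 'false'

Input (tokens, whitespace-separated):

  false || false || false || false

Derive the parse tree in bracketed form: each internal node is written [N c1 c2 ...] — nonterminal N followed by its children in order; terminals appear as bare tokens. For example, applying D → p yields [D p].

[B [B [B [B [C [D false]]] || [C [D false]]] || [C [D false]]] || [C [D false]]]

B
B || C
B || C || C
B || C || C || C
C || C || C || C
D || C || C || C
false || C || C || C
false || D || C || C
false || false || C || C
false || false || D || C
false || false || false || C
false || false || false || D
false || false || false || false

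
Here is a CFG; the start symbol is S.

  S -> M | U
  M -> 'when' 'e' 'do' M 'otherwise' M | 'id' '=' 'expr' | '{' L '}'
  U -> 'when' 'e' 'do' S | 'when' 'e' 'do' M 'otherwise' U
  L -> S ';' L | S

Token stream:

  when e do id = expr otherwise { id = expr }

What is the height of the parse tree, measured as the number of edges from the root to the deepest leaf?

[S [M when e do [M id = expr] otherwise [M { [L [S [M id = expr]]] }]]]

6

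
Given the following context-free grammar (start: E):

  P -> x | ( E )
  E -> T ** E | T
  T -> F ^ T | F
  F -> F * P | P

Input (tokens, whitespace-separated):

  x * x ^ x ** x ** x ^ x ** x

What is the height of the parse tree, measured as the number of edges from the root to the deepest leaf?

7

[E [T [F [F [P x]] * [P x]] ^ [T [F [P x]]]] ** [E [T [F [P x]]] ** [E [T [F [P x]] ^ [T [F [P x]]]] ** [E [T [F [P x]]]]]]]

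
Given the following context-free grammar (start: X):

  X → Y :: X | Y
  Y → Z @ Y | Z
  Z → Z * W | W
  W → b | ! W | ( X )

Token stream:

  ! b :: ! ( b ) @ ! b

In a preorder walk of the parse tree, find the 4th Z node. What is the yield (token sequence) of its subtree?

! b

[X [Y [Z [W ! [W b]]]] :: [X [Y [Z [W ! [W ( [X [Y [Z [W b]]]] )]]] @ [Y [Z [W ! [W b]]]]]]]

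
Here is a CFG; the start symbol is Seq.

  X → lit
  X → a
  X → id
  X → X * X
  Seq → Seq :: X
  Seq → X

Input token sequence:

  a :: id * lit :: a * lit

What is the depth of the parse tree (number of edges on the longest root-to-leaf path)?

4

[Seq [Seq [Seq [X a]] :: [X [X id] * [X lit]]] :: [X [X a] * [X lit]]]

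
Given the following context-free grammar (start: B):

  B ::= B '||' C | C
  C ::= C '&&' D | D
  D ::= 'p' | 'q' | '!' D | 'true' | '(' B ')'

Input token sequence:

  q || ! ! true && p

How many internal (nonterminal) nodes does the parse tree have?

10

[B [B [C [D q]]] || [C [C [D ! [D ! [D true]]]] && [D p]]]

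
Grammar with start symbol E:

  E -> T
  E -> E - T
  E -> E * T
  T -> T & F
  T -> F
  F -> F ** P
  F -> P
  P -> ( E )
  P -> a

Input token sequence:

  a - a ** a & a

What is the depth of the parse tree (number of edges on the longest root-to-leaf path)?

[E [E [T [F [P a]]]] - [T [T [F [F [P a]] ** [P a]]] & [F [P a]]]]

6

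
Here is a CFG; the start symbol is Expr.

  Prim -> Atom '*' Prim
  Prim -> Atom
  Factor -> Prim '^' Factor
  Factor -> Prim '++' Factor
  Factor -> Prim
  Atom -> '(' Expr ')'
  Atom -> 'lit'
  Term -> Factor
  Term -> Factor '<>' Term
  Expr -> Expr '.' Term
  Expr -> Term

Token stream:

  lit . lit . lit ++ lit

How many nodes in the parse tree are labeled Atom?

4

[Expr [Expr [Expr [Term [Factor [Prim [Atom lit]]]]] . [Term [Factor [Prim [Atom lit]]]]] . [Term [Factor [Prim [Atom lit]] ++ [Factor [Prim [Atom lit]]]]]]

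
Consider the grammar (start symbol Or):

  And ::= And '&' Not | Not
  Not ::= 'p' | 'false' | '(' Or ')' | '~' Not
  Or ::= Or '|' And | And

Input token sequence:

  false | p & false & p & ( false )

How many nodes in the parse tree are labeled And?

[Or [Or [And [Not false]]] | [And [And [And [And [Not p]] & [Not false]] & [Not p]] & [Not ( [Or [And [Not false]]] )]]]

6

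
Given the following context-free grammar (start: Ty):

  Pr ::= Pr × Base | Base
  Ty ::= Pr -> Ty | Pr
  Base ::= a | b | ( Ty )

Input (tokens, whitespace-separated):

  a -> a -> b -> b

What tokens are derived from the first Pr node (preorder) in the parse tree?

[Ty [Pr [Base a]] -> [Ty [Pr [Base a]] -> [Ty [Pr [Base b]] -> [Ty [Pr [Base b]]]]]]

a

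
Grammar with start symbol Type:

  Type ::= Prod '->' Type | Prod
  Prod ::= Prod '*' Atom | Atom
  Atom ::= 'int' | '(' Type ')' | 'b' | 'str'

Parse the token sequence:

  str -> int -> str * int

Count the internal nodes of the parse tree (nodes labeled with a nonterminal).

[Type [Prod [Atom str]] -> [Type [Prod [Atom int]] -> [Type [Prod [Prod [Atom str]] * [Atom int]]]]]

11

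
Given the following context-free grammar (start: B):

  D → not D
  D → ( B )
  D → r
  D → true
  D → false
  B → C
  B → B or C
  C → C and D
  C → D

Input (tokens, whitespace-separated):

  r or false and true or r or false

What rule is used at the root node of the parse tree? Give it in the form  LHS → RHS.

B → B or C

[B [B [B [B [C [D r]]] or [C [C [D false]] and [D true]]] or [C [D r]]] or [C [D false]]]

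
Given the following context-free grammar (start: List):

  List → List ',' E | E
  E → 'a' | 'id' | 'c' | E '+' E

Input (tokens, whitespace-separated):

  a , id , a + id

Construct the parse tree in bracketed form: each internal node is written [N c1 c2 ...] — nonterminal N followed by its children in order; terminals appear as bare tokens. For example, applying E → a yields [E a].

[List [List [List [E a]] , [E id]] , [E [E a] + [E id]]]

List
List , E
List , E , E
E , E , E
a , E , E
a , id , E
a , id , E + E
a , id , a + E
a , id , a + id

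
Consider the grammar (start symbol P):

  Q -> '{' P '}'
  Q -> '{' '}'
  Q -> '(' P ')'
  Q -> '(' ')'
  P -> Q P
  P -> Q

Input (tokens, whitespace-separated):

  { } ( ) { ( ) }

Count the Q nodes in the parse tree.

4

[P [Q { }] [P [Q ( )] [P [Q { [P [Q ( )]] }]]]]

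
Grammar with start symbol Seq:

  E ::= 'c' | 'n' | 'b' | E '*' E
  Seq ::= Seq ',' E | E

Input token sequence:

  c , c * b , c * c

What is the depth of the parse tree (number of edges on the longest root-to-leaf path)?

4

[Seq [Seq [Seq [E c]] , [E [E c] * [E b]]] , [E [E c] * [E c]]]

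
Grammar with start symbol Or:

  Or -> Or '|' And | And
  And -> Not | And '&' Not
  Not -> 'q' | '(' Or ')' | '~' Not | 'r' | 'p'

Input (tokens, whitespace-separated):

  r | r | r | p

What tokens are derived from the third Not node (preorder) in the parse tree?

[Or [Or [Or [Or [And [Not r]]] | [And [Not r]]] | [And [Not r]]] | [And [Not p]]]

r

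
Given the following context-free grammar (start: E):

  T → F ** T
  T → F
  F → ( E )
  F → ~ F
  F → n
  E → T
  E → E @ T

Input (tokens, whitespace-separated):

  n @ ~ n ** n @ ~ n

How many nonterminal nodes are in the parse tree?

13

[E [E [E [T [F n]]] @ [T [F ~ [F n]] ** [T [F n]]]] @ [T [F ~ [F n]]]]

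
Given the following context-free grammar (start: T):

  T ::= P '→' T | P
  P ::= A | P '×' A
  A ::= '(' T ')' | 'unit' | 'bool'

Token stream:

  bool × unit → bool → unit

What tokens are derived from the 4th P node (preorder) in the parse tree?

unit

[T [P [P [A bool]] × [A unit]] → [T [P [A bool]] → [T [P [A unit]]]]]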